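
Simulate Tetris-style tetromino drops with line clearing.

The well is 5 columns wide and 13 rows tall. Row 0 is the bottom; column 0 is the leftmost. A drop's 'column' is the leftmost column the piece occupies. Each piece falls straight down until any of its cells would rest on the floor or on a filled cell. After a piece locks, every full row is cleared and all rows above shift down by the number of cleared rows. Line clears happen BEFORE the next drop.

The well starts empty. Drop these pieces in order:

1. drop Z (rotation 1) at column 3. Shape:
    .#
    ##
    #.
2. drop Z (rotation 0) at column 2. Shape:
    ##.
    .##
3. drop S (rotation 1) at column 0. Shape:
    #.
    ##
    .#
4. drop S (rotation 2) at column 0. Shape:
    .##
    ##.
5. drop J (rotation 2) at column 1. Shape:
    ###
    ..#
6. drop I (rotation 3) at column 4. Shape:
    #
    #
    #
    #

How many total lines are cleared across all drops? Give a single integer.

Drop 1: Z rot1 at col 3 lands with bottom-row=0; cleared 0 line(s) (total 0); column heights now [0 0 0 2 3], max=3
Drop 2: Z rot0 at col 2 lands with bottom-row=3; cleared 0 line(s) (total 0); column heights now [0 0 5 5 4], max=5
Drop 3: S rot1 at col 0 lands with bottom-row=0; cleared 0 line(s) (total 0); column heights now [3 2 5 5 4], max=5
Drop 4: S rot2 at col 0 lands with bottom-row=4; cleared 0 line(s) (total 0); column heights now [5 6 6 5 4], max=6
Drop 5: J rot2 at col 1 lands with bottom-row=5; cleared 0 line(s) (total 0); column heights now [5 7 7 7 4], max=7
Drop 6: I rot3 at col 4 lands with bottom-row=4; cleared 1 line(s) (total 1); column heights now [3 6 6 6 7], max=7

Answer: 1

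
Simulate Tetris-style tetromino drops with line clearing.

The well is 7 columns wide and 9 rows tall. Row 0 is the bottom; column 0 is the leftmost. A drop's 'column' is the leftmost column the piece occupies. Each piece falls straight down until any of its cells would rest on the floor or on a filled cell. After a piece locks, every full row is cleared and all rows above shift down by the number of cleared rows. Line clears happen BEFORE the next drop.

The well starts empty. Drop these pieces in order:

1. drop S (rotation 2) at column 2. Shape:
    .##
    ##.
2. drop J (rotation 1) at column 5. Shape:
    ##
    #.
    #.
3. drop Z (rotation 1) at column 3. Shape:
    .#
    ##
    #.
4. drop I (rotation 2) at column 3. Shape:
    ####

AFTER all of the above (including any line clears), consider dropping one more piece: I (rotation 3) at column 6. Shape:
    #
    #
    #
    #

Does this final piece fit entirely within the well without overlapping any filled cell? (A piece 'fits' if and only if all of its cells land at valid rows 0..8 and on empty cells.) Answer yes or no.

Answer: no

Derivation:
Drop 1: S rot2 at col 2 lands with bottom-row=0; cleared 0 line(s) (total 0); column heights now [0 0 1 2 2 0 0], max=2
Drop 2: J rot1 at col 5 lands with bottom-row=0; cleared 0 line(s) (total 0); column heights now [0 0 1 2 2 3 3], max=3
Drop 3: Z rot1 at col 3 lands with bottom-row=2; cleared 0 line(s) (total 0); column heights now [0 0 1 4 5 3 3], max=5
Drop 4: I rot2 at col 3 lands with bottom-row=5; cleared 0 line(s) (total 0); column heights now [0 0 1 6 6 6 6], max=6
Test piece I rot3 at col 6 (width 1): heights before test = [0 0 1 6 6 6 6]; fits = False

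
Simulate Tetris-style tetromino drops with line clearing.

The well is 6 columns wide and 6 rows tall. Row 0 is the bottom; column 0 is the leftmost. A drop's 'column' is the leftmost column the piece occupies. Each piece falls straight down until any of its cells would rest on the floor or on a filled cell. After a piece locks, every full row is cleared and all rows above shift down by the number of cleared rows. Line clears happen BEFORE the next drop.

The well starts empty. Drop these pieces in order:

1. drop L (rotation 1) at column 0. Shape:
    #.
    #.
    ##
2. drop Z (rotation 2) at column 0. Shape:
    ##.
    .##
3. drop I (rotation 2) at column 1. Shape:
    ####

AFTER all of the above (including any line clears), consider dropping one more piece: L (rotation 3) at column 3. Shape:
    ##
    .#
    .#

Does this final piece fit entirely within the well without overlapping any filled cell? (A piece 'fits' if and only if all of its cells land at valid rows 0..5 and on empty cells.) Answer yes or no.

Answer: no

Derivation:
Drop 1: L rot1 at col 0 lands with bottom-row=0; cleared 0 line(s) (total 0); column heights now [3 1 0 0 0 0], max=3
Drop 2: Z rot2 at col 0 lands with bottom-row=2; cleared 0 line(s) (total 0); column heights now [4 4 3 0 0 0], max=4
Drop 3: I rot2 at col 1 lands with bottom-row=4; cleared 0 line(s) (total 0); column heights now [4 5 5 5 5 0], max=5
Test piece L rot3 at col 3 (width 2): heights before test = [4 5 5 5 5 0]; fits = False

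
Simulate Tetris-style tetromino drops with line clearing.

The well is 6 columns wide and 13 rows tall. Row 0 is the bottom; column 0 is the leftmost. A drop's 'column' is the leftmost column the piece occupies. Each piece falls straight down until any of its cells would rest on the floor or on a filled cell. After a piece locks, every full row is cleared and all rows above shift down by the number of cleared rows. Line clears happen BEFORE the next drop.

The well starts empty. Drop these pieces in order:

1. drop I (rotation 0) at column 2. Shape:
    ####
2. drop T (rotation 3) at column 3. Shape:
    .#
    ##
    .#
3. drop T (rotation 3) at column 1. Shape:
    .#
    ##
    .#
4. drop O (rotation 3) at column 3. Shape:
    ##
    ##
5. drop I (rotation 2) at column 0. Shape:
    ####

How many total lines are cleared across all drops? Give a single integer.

Answer: 0

Derivation:
Drop 1: I rot0 at col 2 lands with bottom-row=0; cleared 0 line(s) (total 0); column heights now [0 0 1 1 1 1], max=1
Drop 2: T rot3 at col 3 lands with bottom-row=1; cleared 0 line(s) (total 0); column heights now [0 0 1 3 4 1], max=4
Drop 3: T rot3 at col 1 lands with bottom-row=1; cleared 0 line(s) (total 0); column heights now [0 3 4 3 4 1], max=4
Drop 4: O rot3 at col 3 lands with bottom-row=4; cleared 0 line(s) (total 0); column heights now [0 3 4 6 6 1], max=6
Drop 5: I rot2 at col 0 lands with bottom-row=6; cleared 0 line(s) (total 0); column heights now [7 7 7 7 6 1], max=7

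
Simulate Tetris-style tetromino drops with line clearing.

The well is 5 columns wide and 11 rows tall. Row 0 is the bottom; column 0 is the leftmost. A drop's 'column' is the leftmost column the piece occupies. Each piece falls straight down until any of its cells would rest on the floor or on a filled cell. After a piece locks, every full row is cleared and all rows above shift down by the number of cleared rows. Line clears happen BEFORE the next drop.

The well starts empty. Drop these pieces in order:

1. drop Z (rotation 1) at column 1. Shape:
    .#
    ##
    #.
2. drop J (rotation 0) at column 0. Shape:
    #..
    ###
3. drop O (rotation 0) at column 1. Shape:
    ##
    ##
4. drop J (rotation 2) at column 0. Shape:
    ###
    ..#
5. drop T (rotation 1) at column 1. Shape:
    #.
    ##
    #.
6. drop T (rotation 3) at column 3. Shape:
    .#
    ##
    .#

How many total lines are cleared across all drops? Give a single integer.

Drop 1: Z rot1 at col 1 lands with bottom-row=0; cleared 0 line(s) (total 0); column heights now [0 2 3 0 0], max=3
Drop 2: J rot0 at col 0 lands with bottom-row=3; cleared 0 line(s) (total 0); column heights now [5 4 4 0 0], max=5
Drop 3: O rot0 at col 1 lands with bottom-row=4; cleared 0 line(s) (total 0); column heights now [5 6 6 0 0], max=6
Drop 4: J rot2 at col 0 lands with bottom-row=6; cleared 0 line(s) (total 0); column heights now [8 8 8 0 0], max=8
Drop 5: T rot1 at col 1 lands with bottom-row=8; cleared 0 line(s) (total 0); column heights now [8 11 10 0 0], max=11
Drop 6: T rot3 at col 3 lands with bottom-row=0; cleared 0 line(s) (total 0); column heights now [8 11 10 2 3], max=11

Answer: 0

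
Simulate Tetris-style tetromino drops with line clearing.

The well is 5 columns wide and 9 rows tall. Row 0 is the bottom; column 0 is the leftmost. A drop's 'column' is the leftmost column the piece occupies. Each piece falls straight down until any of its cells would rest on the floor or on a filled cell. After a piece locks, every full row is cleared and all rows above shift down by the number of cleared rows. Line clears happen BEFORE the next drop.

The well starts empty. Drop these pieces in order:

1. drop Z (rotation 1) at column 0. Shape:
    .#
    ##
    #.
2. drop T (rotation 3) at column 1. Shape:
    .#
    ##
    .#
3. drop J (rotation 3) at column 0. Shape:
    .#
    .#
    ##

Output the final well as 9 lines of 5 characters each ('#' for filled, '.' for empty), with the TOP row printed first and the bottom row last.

Answer: .....
.....
.#...
.#...
###..
.##..
.##..
##...
#....

Derivation:
Drop 1: Z rot1 at col 0 lands with bottom-row=0; cleared 0 line(s) (total 0); column heights now [2 3 0 0 0], max=3
Drop 2: T rot3 at col 1 lands with bottom-row=2; cleared 0 line(s) (total 0); column heights now [2 4 5 0 0], max=5
Drop 3: J rot3 at col 0 lands with bottom-row=4; cleared 0 line(s) (total 0); column heights now [5 7 5 0 0], max=7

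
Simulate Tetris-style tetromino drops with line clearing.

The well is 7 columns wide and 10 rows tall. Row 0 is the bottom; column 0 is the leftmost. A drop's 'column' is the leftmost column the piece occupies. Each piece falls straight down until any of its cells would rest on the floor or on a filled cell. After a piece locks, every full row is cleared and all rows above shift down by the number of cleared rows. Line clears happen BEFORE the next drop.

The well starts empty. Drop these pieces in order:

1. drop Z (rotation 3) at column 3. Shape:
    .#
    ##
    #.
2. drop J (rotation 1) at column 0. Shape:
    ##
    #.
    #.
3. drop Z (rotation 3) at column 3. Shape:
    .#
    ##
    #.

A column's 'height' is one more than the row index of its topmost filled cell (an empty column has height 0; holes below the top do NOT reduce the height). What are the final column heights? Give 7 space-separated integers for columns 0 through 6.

Drop 1: Z rot3 at col 3 lands with bottom-row=0; cleared 0 line(s) (total 0); column heights now [0 0 0 2 3 0 0], max=3
Drop 2: J rot1 at col 0 lands with bottom-row=0; cleared 0 line(s) (total 0); column heights now [3 3 0 2 3 0 0], max=3
Drop 3: Z rot3 at col 3 lands with bottom-row=2; cleared 0 line(s) (total 0); column heights now [3 3 0 4 5 0 0], max=5

Answer: 3 3 0 4 5 0 0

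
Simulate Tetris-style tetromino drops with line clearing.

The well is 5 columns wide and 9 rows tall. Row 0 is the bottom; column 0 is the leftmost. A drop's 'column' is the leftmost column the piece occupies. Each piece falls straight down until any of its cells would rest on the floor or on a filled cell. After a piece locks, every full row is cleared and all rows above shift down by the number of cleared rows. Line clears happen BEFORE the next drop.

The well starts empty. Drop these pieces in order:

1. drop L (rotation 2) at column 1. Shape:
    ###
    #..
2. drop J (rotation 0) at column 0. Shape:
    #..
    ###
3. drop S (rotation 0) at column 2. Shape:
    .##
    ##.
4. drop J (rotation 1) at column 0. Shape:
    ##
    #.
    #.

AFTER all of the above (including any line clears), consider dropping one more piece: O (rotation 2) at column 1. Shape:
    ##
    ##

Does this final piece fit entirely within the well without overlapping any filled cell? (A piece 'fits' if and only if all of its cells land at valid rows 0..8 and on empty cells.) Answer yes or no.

Answer: yes

Derivation:
Drop 1: L rot2 at col 1 lands with bottom-row=0; cleared 0 line(s) (total 0); column heights now [0 2 2 2 0], max=2
Drop 2: J rot0 at col 0 lands with bottom-row=2; cleared 0 line(s) (total 0); column heights now [4 3 3 2 0], max=4
Drop 3: S rot0 at col 2 lands with bottom-row=3; cleared 0 line(s) (total 0); column heights now [4 3 4 5 5], max=5
Drop 4: J rot1 at col 0 lands with bottom-row=4; cleared 0 line(s) (total 0); column heights now [7 7 4 5 5], max=7
Test piece O rot2 at col 1 (width 2): heights before test = [7 7 4 5 5]; fits = True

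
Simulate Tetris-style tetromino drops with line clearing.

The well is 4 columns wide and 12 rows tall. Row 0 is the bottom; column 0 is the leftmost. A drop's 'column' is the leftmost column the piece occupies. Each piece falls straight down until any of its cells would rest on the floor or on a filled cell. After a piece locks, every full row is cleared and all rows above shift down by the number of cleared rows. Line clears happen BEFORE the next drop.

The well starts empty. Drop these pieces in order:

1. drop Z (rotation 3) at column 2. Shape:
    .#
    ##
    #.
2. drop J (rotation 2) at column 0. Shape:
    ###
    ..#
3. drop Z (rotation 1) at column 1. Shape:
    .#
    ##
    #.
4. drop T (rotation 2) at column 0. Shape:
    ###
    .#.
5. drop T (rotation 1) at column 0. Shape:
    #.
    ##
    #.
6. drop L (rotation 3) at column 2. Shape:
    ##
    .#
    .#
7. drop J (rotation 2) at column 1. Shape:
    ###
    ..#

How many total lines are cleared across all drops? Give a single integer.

Drop 1: Z rot3 at col 2 lands with bottom-row=0; cleared 0 line(s) (total 0); column heights now [0 0 2 3], max=3
Drop 2: J rot2 at col 0 lands with bottom-row=2; cleared 0 line(s) (total 0); column heights now [4 4 4 3], max=4
Drop 3: Z rot1 at col 1 lands with bottom-row=4; cleared 0 line(s) (total 0); column heights now [4 6 7 3], max=7
Drop 4: T rot2 at col 0 lands with bottom-row=6; cleared 0 line(s) (total 0); column heights now [8 8 8 3], max=8
Drop 5: T rot1 at col 0 lands with bottom-row=8; cleared 0 line(s) (total 0); column heights now [11 10 8 3], max=11
Drop 6: L rot3 at col 2 lands with bottom-row=6; cleared 1 line(s) (total 1); column heights now [10 9 8 8], max=10
Drop 7: J rot2 at col 1 lands with bottom-row=8; cleared 1 line(s) (total 2); column heights now [9 9 8 9], max=9

Answer: 2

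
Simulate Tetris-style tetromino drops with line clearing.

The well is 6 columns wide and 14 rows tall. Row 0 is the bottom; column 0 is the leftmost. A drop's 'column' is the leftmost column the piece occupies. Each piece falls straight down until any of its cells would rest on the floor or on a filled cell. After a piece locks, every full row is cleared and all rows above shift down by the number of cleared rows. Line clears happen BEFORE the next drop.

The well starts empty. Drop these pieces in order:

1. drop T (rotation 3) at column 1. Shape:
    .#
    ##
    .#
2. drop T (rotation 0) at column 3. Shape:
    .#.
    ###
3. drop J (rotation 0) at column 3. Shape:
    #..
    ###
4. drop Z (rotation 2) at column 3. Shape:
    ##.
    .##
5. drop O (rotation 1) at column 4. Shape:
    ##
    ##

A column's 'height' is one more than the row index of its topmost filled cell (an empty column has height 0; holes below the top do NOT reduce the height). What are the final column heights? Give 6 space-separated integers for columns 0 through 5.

Answer: 0 2 3 5 7 7

Derivation:
Drop 1: T rot3 at col 1 lands with bottom-row=0; cleared 0 line(s) (total 0); column heights now [0 2 3 0 0 0], max=3
Drop 2: T rot0 at col 3 lands with bottom-row=0; cleared 0 line(s) (total 0); column heights now [0 2 3 1 2 1], max=3
Drop 3: J rot0 at col 3 lands with bottom-row=2; cleared 0 line(s) (total 0); column heights now [0 2 3 4 3 3], max=4
Drop 4: Z rot2 at col 3 lands with bottom-row=3; cleared 0 line(s) (total 0); column heights now [0 2 3 5 5 4], max=5
Drop 5: O rot1 at col 4 lands with bottom-row=5; cleared 0 line(s) (total 0); column heights now [0 2 3 5 7 7], max=7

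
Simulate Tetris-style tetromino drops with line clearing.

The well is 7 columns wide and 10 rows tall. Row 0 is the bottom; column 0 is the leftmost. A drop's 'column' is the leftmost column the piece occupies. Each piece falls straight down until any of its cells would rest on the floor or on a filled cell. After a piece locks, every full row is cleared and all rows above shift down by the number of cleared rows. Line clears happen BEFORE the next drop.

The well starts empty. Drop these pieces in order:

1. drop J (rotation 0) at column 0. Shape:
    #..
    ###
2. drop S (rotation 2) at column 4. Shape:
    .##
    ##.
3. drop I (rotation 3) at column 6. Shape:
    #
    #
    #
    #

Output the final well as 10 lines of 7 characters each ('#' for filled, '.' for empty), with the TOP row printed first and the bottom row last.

Answer: .......
.......
.......
.......
......#
......#
......#
......#
#....##
###.##.

Derivation:
Drop 1: J rot0 at col 0 lands with bottom-row=0; cleared 0 line(s) (total 0); column heights now [2 1 1 0 0 0 0], max=2
Drop 2: S rot2 at col 4 lands with bottom-row=0; cleared 0 line(s) (total 0); column heights now [2 1 1 0 1 2 2], max=2
Drop 3: I rot3 at col 6 lands with bottom-row=2; cleared 0 line(s) (total 0); column heights now [2 1 1 0 1 2 6], max=6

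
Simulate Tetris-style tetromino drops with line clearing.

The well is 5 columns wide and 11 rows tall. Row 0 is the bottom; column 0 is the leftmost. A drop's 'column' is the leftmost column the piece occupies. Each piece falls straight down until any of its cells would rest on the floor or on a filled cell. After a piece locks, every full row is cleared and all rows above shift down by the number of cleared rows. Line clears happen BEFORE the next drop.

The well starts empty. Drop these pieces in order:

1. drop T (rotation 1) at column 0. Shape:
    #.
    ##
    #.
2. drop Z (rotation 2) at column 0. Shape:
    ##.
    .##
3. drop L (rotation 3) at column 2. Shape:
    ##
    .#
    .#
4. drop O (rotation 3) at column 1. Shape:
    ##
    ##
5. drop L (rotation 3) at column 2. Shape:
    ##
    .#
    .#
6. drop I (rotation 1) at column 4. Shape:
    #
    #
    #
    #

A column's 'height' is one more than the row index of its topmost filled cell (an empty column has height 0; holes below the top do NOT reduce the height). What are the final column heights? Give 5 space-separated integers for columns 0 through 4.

Drop 1: T rot1 at col 0 lands with bottom-row=0; cleared 0 line(s) (total 0); column heights now [3 2 0 0 0], max=3
Drop 2: Z rot2 at col 0 lands with bottom-row=2; cleared 0 line(s) (total 0); column heights now [4 4 3 0 0], max=4
Drop 3: L rot3 at col 2 lands with bottom-row=1; cleared 0 line(s) (total 0); column heights now [4 4 4 4 0], max=4
Drop 4: O rot3 at col 1 lands with bottom-row=4; cleared 0 line(s) (total 0); column heights now [4 6 6 4 0], max=6
Drop 5: L rot3 at col 2 lands with bottom-row=4; cleared 0 line(s) (total 0); column heights now [4 6 7 7 0], max=7
Drop 6: I rot1 at col 4 lands with bottom-row=0; cleared 2 line(s) (total 2); column heights now [2 4 5 5 2], max=5

Answer: 2 4 5 5 2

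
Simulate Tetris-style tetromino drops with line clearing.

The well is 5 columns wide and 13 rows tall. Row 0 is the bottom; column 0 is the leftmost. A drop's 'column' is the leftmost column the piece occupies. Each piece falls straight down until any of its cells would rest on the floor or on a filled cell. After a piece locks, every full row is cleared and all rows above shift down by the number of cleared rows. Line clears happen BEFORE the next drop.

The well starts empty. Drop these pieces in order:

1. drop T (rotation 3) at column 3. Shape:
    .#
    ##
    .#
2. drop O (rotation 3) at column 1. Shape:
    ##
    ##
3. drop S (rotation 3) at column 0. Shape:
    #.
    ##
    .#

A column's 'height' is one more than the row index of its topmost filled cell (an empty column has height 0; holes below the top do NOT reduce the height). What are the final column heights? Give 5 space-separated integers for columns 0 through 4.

Answer: 5 4 2 2 3

Derivation:
Drop 1: T rot3 at col 3 lands with bottom-row=0; cleared 0 line(s) (total 0); column heights now [0 0 0 2 3], max=3
Drop 2: O rot3 at col 1 lands with bottom-row=0; cleared 0 line(s) (total 0); column heights now [0 2 2 2 3], max=3
Drop 3: S rot3 at col 0 lands with bottom-row=2; cleared 0 line(s) (total 0); column heights now [5 4 2 2 3], max=5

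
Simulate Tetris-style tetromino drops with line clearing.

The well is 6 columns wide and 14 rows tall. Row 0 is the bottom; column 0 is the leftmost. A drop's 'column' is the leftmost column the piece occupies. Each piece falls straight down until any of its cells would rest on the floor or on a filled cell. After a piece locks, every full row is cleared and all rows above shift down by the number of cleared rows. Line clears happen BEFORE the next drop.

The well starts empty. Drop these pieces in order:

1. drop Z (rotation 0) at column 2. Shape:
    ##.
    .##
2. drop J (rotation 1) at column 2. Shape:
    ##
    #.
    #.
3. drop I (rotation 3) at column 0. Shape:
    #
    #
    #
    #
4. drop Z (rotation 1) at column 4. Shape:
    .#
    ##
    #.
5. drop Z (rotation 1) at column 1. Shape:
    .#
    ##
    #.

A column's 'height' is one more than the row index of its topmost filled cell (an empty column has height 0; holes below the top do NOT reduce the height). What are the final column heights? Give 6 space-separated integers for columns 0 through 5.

Answer: 4 6 7 5 3 4

Derivation:
Drop 1: Z rot0 at col 2 lands with bottom-row=0; cleared 0 line(s) (total 0); column heights now [0 0 2 2 1 0], max=2
Drop 2: J rot1 at col 2 lands with bottom-row=2; cleared 0 line(s) (total 0); column heights now [0 0 5 5 1 0], max=5
Drop 3: I rot3 at col 0 lands with bottom-row=0; cleared 0 line(s) (total 0); column heights now [4 0 5 5 1 0], max=5
Drop 4: Z rot1 at col 4 lands with bottom-row=1; cleared 0 line(s) (total 0); column heights now [4 0 5 5 3 4], max=5
Drop 5: Z rot1 at col 1 lands with bottom-row=4; cleared 0 line(s) (total 0); column heights now [4 6 7 5 3 4], max=7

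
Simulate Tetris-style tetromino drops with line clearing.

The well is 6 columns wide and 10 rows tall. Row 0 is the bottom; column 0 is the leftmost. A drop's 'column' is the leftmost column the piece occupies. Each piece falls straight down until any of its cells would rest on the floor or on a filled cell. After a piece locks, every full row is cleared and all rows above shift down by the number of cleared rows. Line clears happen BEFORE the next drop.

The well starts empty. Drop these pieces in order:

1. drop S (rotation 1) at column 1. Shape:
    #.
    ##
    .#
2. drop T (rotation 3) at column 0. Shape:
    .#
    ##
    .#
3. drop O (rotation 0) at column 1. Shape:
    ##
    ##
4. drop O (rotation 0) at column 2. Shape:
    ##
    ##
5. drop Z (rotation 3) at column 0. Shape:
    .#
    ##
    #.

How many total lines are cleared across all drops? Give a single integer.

Drop 1: S rot1 at col 1 lands with bottom-row=0; cleared 0 line(s) (total 0); column heights now [0 3 2 0 0 0], max=3
Drop 2: T rot3 at col 0 lands with bottom-row=3; cleared 0 line(s) (total 0); column heights now [5 6 2 0 0 0], max=6
Drop 3: O rot0 at col 1 lands with bottom-row=6; cleared 0 line(s) (total 0); column heights now [5 8 8 0 0 0], max=8
Drop 4: O rot0 at col 2 lands with bottom-row=8; cleared 0 line(s) (total 0); column heights now [5 8 10 10 0 0], max=10
Drop 5: Z rot3 at col 0 lands with bottom-row=7; cleared 0 line(s) (total 0); column heights now [9 10 10 10 0 0], max=10

Answer: 0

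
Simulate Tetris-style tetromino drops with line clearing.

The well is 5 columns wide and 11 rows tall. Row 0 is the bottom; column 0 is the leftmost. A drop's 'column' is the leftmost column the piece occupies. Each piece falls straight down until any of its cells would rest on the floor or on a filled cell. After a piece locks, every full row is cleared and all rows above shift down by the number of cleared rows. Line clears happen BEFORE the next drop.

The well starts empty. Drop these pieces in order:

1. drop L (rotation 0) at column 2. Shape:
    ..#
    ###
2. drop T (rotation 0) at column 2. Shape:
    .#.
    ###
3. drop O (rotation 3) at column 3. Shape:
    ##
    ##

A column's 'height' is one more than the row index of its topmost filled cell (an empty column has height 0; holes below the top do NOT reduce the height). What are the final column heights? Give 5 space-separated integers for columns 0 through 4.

Drop 1: L rot0 at col 2 lands with bottom-row=0; cleared 0 line(s) (total 0); column heights now [0 0 1 1 2], max=2
Drop 2: T rot0 at col 2 lands with bottom-row=2; cleared 0 line(s) (total 0); column heights now [0 0 3 4 3], max=4
Drop 3: O rot3 at col 3 lands with bottom-row=4; cleared 0 line(s) (total 0); column heights now [0 0 3 6 6], max=6

Answer: 0 0 3 6 6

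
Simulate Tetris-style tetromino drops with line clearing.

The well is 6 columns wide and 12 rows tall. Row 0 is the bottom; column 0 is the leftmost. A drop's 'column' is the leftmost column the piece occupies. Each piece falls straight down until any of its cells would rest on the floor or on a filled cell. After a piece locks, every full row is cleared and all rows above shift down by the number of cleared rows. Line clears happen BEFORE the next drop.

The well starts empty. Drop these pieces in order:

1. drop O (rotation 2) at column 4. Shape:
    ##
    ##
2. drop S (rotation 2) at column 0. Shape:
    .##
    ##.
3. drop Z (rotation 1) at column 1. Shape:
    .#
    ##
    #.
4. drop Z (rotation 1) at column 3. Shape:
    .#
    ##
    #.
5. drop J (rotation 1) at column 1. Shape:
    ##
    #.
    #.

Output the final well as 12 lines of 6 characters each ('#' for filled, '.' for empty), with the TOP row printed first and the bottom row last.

Answer: ......
......
......
......
......
.##...
.#....
.##...
.##.#.
.#.##.
.#####
##..##

Derivation:
Drop 1: O rot2 at col 4 lands with bottom-row=0; cleared 0 line(s) (total 0); column heights now [0 0 0 0 2 2], max=2
Drop 2: S rot2 at col 0 lands with bottom-row=0; cleared 0 line(s) (total 0); column heights now [1 2 2 0 2 2], max=2
Drop 3: Z rot1 at col 1 lands with bottom-row=2; cleared 0 line(s) (total 0); column heights now [1 4 5 0 2 2], max=5
Drop 4: Z rot1 at col 3 lands with bottom-row=1; cleared 0 line(s) (total 0); column heights now [1 4 5 3 4 2], max=5
Drop 5: J rot1 at col 1 lands with bottom-row=4; cleared 0 line(s) (total 0); column heights now [1 7 7 3 4 2], max=7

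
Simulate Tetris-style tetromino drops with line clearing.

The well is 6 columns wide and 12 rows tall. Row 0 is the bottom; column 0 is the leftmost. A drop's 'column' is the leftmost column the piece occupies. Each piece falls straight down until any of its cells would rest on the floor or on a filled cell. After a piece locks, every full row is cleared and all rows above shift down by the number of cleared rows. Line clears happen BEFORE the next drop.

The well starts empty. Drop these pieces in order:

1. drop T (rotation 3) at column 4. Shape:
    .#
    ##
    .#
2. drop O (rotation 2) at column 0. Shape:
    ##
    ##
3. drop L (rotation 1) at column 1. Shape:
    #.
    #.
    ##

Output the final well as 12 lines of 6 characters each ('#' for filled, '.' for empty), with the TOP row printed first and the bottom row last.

Drop 1: T rot3 at col 4 lands with bottom-row=0; cleared 0 line(s) (total 0); column heights now [0 0 0 0 2 3], max=3
Drop 2: O rot2 at col 0 lands with bottom-row=0; cleared 0 line(s) (total 0); column heights now [2 2 0 0 2 3], max=3
Drop 3: L rot1 at col 1 lands with bottom-row=2; cleared 0 line(s) (total 0); column heights now [2 5 3 0 2 3], max=5

Answer: ......
......
......
......
......
......
......
.#....
.#....
.##..#
##..##
##...#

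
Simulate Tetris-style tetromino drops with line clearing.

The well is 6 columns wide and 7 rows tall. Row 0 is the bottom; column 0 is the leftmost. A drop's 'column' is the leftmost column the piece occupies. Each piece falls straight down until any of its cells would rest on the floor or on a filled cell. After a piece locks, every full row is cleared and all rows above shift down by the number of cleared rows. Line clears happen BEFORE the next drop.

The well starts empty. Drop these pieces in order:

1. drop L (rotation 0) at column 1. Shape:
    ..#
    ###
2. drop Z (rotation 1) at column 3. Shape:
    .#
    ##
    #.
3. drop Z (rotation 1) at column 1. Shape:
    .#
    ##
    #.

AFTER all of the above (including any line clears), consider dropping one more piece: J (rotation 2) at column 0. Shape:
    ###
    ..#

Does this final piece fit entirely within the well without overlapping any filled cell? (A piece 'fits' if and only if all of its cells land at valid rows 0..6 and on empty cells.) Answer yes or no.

Answer: yes

Derivation:
Drop 1: L rot0 at col 1 lands with bottom-row=0; cleared 0 line(s) (total 0); column heights now [0 1 1 2 0 0], max=2
Drop 2: Z rot1 at col 3 lands with bottom-row=2; cleared 0 line(s) (total 0); column heights now [0 1 1 4 5 0], max=5
Drop 3: Z rot1 at col 1 lands with bottom-row=1; cleared 0 line(s) (total 0); column heights now [0 3 4 4 5 0], max=5
Test piece J rot2 at col 0 (width 3): heights before test = [0 3 4 4 5 0]; fits = True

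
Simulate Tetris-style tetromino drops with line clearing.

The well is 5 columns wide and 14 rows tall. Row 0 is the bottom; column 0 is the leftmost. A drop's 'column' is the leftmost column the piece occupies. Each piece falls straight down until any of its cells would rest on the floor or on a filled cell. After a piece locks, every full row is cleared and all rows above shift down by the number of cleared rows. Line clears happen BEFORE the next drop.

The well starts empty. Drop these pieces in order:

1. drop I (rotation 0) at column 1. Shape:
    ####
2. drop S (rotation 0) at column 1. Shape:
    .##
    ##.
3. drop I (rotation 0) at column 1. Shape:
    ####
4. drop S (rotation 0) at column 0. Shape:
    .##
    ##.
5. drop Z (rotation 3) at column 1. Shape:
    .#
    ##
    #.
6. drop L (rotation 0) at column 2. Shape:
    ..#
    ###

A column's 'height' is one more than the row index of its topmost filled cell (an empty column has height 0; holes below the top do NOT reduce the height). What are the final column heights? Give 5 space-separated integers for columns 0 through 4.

Drop 1: I rot0 at col 1 lands with bottom-row=0; cleared 0 line(s) (total 0); column heights now [0 1 1 1 1], max=1
Drop 2: S rot0 at col 1 lands with bottom-row=1; cleared 0 line(s) (total 0); column heights now [0 2 3 3 1], max=3
Drop 3: I rot0 at col 1 lands with bottom-row=3; cleared 0 line(s) (total 0); column heights now [0 4 4 4 4], max=4
Drop 4: S rot0 at col 0 lands with bottom-row=4; cleared 0 line(s) (total 0); column heights now [5 6 6 4 4], max=6
Drop 5: Z rot3 at col 1 lands with bottom-row=6; cleared 0 line(s) (total 0); column heights now [5 8 9 4 4], max=9
Drop 6: L rot0 at col 2 lands with bottom-row=9; cleared 0 line(s) (total 0); column heights now [5 8 10 10 11], max=11

Answer: 5 8 10 10 11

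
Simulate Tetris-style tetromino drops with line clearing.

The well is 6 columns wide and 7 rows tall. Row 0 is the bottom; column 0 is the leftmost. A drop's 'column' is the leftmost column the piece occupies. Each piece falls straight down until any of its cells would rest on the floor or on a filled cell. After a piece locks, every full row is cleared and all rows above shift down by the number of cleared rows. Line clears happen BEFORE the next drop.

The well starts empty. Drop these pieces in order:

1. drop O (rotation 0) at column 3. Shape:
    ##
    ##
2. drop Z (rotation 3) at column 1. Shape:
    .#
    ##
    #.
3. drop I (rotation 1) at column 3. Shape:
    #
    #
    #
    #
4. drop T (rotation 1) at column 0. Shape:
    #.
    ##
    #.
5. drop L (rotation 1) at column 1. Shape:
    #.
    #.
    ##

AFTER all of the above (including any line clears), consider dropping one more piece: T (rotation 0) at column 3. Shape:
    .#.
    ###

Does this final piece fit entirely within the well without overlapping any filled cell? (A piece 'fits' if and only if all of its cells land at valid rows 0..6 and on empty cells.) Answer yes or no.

Answer: no

Derivation:
Drop 1: O rot0 at col 3 lands with bottom-row=0; cleared 0 line(s) (total 0); column heights now [0 0 0 2 2 0], max=2
Drop 2: Z rot3 at col 1 lands with bottom-row=0; cleared 0 line(s) (total 0); column heights now [0 2 3 2 2 0], max=3
Drop 3: I rot1 at col 3 lands with bottom-row=2; cleared 0 line(s) (total 0); column heights now [0 2 3 6 2 0], max=6
Drop 4: T rot1 at col 0 lands with bottom-row=1; cleared 0 line(s) (total 0); column heights now [4 3 3 6 2 0], max=6
Drop 5: L rot1 at col 1 lands with bottom-row=3; cleared 0 line(s) (total 0); column heights now [4 6 4 6 2 0], max=6
Test piece T rot0 at col 3 (width 3): heights before test = [4 6 4 6 2 0]; fits = False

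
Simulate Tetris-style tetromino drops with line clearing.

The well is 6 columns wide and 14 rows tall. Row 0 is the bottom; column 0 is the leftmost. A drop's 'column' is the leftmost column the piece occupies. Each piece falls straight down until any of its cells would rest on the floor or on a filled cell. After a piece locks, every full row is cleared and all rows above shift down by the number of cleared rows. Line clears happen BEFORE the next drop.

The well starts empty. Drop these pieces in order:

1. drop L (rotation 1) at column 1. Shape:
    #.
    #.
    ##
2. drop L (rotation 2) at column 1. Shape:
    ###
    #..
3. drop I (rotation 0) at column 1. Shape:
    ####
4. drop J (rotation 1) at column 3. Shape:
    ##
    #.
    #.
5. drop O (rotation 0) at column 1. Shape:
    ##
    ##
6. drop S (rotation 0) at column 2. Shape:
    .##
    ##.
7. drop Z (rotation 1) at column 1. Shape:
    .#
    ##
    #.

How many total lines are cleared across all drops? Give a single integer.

Drop 1: L rot1 at col 1 lands with bottom-row=0; cleared 0 line(s) (total 0); column heights now [0 3 1 0 0 0], max=3
Drop 2: L rot2 at col 1 lands with bottom-row=3; cleared 0 line(s) (total 0); column heights now [0 5 5 5 0 0], max=5
Drop 3: I rot0 at col 1 lands with bottom-row=5; cleared 0 line(s) (total 0); column heights now [0 6 6 6 6 0], max=6
Drop 4: J rot1 at col 3 lands with bottom-row=6; cleared 0 line(s) (total 0); column heights now [0 6 6 9 9 0], max=9
Drop 5: O rot0 at col 1 lands with bottom-row=6; cleared 0 line(s) (total 0); column heights now [0 8 8 9 9 0], max=9
Drop 6: S rot0 at col 2 lands with bottom-row=9; cleared 0 line(s) (total 0); column heights now [0 8 10 11 11 0], max=11
Drop 7: Z rot1 at col 1 lands with bottom-row=9; cleared 0 line(s) (total 0); column heights now [0 11 12 11 11 0], max=12

Answer: 0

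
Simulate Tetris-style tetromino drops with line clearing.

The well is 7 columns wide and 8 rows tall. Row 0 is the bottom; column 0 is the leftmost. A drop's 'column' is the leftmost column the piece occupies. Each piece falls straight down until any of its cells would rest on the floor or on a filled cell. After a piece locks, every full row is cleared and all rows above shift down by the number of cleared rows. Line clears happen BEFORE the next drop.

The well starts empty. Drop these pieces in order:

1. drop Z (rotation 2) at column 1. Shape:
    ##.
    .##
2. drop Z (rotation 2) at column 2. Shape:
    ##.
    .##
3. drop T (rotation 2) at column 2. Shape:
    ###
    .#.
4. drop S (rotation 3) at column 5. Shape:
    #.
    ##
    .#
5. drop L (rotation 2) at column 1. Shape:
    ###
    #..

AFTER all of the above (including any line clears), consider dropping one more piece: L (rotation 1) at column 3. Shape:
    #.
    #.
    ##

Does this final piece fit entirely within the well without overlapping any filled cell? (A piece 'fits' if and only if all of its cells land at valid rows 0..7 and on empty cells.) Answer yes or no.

Drop 1: Z rot2 at col 1 lands with bottom-row=0; cleared 0 line(s) (total 0); column heights now [0 2 2 1 0 0 0], max=2
Drop 2: Z rot2 at col 2 lands with bottom-row=1; cleared 0 line(s) (total 0); column heights now [0 2 3 3 2 0 0], max=3
Drop 3: T rot2 at col 2 lands with bottom-row=3; cleared 0 line(s) (total 0); column heights now [0 2 5 5 5 0 0], max=5
Drop 4: S rot3 at col 5 lands with bottom-row=0; cleared 0 line(s) (total 0); column heights now [0 2 5 5 5 3 2], max=5
Drop 5: L rot2 at col 1 lands with bottom-row=4; cleared 0 line(s) (total 0); column heights now [0 6 6 6 5 3 2], max=6
Test piece L rot1 at col 3 (width 2): heights before test = [0 6 6 6 5 3 2]; fits = False

Answer: no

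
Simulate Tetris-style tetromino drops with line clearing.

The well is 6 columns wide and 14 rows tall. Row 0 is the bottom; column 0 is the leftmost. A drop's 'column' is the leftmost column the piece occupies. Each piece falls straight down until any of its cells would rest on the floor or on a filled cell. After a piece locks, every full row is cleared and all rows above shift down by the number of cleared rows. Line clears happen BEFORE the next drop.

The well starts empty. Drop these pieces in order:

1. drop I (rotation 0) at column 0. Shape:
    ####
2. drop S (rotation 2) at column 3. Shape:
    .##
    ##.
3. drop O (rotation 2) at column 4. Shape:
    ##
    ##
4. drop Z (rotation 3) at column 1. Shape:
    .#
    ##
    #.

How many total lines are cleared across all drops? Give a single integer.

Drop 1: I rot0 at col 0 lands with bottom-row=0; cleared 0 line(s) (total 0); column heights now [1 1 1 1 0 0], max=1
Drop 2: S rot2 at col 3 lands with bottom-row=1; cleared 0 line(s) (total 0); column heights now [1 1 1 2 3 3], max=3
Drop 3: O rot2 at col 4 lands with bottom-row=3; cleared 0 line(s) (total 0); column heights now [1 1 1 2 5 5], max=5
Drop 4: Z rot3 at col 1 lands with bottom-row=1; cleared 0 line(s) (total 0); column heights now [1 3 4 2 5 5], max=5

Answer: 0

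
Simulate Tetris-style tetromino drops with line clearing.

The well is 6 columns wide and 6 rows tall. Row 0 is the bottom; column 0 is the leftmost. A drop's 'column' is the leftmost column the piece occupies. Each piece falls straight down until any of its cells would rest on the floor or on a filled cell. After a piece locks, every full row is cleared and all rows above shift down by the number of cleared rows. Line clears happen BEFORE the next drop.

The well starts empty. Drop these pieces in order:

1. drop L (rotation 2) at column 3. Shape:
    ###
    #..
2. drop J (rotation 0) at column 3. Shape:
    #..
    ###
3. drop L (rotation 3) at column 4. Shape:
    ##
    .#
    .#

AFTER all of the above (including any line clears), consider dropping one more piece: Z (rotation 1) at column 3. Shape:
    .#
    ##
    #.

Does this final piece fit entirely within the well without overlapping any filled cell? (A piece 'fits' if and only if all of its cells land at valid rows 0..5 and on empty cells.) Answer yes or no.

Drop 1: L rot2 at col 3 lands with bottom-row=0; cleared 0 line(s) (total 0); column heights now [0 0 0 2 2 2], max=2
Drop 2: J rot0 at col 3 lands with bottom-row=2; cleared 0 line(s) (total 0); column heights now [0 0 0 4 3 3], max=4
Drop 3: L rot3 at col 4 lands with bottom-row=3; cleared 0 line(s) (total 0); column heights now [0 0 0 4 6 6], max=6
Test piece Z rot1 at col 3 (width 2): heights before test = [0 0 0 4 6 6]; fits = False

Answer: no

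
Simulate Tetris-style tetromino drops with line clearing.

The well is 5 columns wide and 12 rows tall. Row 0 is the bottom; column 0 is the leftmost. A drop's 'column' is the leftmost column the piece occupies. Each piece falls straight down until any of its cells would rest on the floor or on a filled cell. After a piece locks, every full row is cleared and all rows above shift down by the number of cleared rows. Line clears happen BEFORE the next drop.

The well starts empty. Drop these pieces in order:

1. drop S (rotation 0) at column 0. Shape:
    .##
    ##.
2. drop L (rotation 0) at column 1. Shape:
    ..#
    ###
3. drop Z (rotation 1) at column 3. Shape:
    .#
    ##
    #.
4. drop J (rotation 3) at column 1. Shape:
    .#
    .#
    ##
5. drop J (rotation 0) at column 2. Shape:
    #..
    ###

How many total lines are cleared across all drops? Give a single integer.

Answer: 0

Derivation:
Drop 1: S rot0 at col 0 lands with bottom-row=0; cleared 0 line(s) (total 0); column heights now [1 2 2 0 0], max=2
Drop 2: L rot0 at col 1 lands with bottom-row=2; cleared 0 line(s) (total 0); column heights now [1 3 3 4 0], max=4
Drop 3: Z rot1 at col 3 lands with bottom-row=4; cleared 0 line(s) (total 0); column heights now [1 3 3 6 7], max=7
Drop 4: J rot3 at col 1 lands with bottom-row=3; cleared 0 line(s) (total 0); column heights now [1 4 6 6 7], max=7
Drop 5: J rot0 at col 2 lands with bottom-row=7; cleared 0 line(s) (total 0); column heights now [1 4 9 8 8], max=9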